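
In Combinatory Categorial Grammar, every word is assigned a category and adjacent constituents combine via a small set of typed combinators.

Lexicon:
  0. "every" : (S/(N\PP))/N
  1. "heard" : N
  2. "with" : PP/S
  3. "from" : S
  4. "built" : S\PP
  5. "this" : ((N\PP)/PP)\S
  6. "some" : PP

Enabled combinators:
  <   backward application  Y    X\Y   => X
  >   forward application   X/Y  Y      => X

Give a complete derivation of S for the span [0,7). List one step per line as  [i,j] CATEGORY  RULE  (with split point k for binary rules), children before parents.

[0,7] S   >
  [0,2] S/(N\PP)   >
    [0,1] "every" : (S/(N\PP))/N
    [1,2] "heard" : N
  [2,7] N\PP   >
    [2,6] (N\PP)/PP   <
      [2,5] S   <
        [2,4] PP   >
          [2,3] "with" : PP/S
          [3,4] "from" : S
        [4,5] "built" : S\PP
      [5,6] "this" : ((N\PP)/PP)\S
    [6,7] "some" : PP

[0,1] (S/(N\PP))/N  lex  "every"
[1,2] N  lex  "heard"
[0,2] S/(N\PP)  >  k=1
[2,3] PP/S  lex  "with"
[3,4] S  lex  "from"
[2,4] PP  >  k=3
[4,5] S\PP  lex  "built"
[2,5] S  <  k=4
[5,6] ((N\PP)/PP)\S  lex  "this"
[2,6] (N\PP)/PP  <  k=5
[6,7] PP  lex  "some"
[2,7] N\PP  >  k=6
[0,7] S  >  k=2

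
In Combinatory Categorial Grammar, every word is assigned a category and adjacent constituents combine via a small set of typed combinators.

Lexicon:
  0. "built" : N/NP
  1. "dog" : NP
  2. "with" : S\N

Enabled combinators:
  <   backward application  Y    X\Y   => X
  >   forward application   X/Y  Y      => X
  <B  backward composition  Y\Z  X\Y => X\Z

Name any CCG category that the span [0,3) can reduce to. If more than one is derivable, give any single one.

S

[0,3] S   <
  [0,2] N   >
    [0,1] "built" : N/NP
    [1,2] "dog" : NP
  [2,3] "with" : S\N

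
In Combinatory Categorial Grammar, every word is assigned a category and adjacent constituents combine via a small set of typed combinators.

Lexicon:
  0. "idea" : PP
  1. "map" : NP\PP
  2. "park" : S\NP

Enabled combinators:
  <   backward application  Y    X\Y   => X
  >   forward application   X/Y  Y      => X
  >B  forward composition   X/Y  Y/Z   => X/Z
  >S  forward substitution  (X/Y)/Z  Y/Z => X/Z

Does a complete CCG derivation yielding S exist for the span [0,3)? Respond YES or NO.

[0,3] S   <
  [0,2] NP   <
    [0,1] "idea" : PP
    [1,2] "map" : NP\PP
  [2,3] "park" : S\NP

YES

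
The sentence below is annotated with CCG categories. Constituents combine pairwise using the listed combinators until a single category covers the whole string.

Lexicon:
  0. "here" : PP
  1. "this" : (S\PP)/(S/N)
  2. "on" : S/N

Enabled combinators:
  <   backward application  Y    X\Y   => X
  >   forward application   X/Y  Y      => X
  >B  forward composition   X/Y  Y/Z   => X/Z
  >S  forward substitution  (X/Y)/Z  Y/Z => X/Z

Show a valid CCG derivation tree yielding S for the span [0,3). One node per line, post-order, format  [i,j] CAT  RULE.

[0,3] S   <
  [0,1] "here" : PP
  [1,3] S\PP   >
    [1,2] "this" : (S\PP)/(S/N)
    [2,3] "on" : S/N

[0,1] PP  lex  "here"
[1,2] (S\PP)/(S/N)  lex  "this"
[2,3] S/N  lex  "on"
[1,3] S\PP  >  k=2
[0,3] S  <  k=1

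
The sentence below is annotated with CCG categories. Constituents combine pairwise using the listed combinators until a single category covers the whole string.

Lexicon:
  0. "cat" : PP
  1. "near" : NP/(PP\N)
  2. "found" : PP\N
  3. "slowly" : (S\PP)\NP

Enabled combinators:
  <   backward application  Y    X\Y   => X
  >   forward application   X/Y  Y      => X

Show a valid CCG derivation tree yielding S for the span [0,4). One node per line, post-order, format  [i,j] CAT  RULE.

[0,1] PP  lex  "cat"
[1,2] NP/(PP\N)  lex  "near"
[2,3] PP\N  lex  "found"
[1,3] NP  >  k=2
[3,4] (S\PP)\NP  lex  "slowly"
[1,4] S\PP  <  k=3
[0,4] S  <  k=1

[0,4] S   <
  [0,1] "cat" : PP
  [1,4] S\PP   <
    [1,3] NP   >
      [1,2] "near" : NP/(PP\N)
      [2,3] "found" : PP\N
    [3,4] "slowly" : (S\PP)\NP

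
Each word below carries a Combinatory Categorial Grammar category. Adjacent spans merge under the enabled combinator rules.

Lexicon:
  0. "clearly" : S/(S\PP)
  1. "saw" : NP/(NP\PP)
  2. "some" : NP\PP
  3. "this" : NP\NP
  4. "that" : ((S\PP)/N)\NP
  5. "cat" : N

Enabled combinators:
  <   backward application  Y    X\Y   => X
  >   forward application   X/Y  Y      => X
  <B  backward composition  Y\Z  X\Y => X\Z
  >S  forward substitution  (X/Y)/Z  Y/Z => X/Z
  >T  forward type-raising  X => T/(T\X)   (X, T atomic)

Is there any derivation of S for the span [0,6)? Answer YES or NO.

YES

[0,6] S   >
  [0,1] "clearly" : S/(S\PP)
  [1,6] S\PP   >
    [1,5] (S\PP)/N   <
      [1,4] NP   >
        [1,2] "saw" : NP/(NP\PP)
        [2,4] NP\PP   <B
          [2,3] "some" : NP\PP
          [3,4] "this" : NP\NP
      [4,5] "that" : ((S\PP)/N)\NP
    [5,6] "cat" : N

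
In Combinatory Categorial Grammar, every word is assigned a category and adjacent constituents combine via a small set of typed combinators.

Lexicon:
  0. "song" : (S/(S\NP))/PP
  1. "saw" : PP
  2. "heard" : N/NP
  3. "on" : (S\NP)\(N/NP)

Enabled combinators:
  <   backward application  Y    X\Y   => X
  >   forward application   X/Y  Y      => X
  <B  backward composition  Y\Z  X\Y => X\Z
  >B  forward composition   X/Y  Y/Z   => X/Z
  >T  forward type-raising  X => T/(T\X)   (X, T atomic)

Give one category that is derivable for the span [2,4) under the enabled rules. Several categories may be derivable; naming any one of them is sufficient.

S\NP

[0,4] S   >
  [0,2] S/(S\NP)   >
    [0,1] "song" : (S/(S\NP))/PP
    [1,2] "saw" : PP
  [2,4] S\NP   <
    [2,3] "heard" : N/NP
    [3,4] "on" : (S\NP)\(N/NP)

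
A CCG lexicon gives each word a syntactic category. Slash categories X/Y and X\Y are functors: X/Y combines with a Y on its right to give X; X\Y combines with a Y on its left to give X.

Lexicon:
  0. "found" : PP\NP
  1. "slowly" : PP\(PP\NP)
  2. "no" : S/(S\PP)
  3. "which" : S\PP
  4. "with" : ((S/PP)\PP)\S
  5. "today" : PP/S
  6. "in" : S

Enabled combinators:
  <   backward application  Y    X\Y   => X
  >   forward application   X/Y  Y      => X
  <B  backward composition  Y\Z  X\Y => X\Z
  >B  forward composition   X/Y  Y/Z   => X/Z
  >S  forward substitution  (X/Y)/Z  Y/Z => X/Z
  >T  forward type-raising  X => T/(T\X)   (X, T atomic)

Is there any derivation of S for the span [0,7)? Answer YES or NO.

YES

[0,7] S   >
  [0,5] S/PP   <
    [0,2] PP   <
      [0,1] "found" : PP\NP
      [1,2] "slowly" : PP\(PP\NP)
    [2,5] (S/PP)\PP   <
      [2,4] S   >
        [2,3] "no" : S/(S\PP)
        [3,4] "which" : S\PP
      [4,5] "with" : ((S/PP)\PP)\S
  [5,7] PP   >
    [5,6] "today" : PP/S
    [6,7] "in" : S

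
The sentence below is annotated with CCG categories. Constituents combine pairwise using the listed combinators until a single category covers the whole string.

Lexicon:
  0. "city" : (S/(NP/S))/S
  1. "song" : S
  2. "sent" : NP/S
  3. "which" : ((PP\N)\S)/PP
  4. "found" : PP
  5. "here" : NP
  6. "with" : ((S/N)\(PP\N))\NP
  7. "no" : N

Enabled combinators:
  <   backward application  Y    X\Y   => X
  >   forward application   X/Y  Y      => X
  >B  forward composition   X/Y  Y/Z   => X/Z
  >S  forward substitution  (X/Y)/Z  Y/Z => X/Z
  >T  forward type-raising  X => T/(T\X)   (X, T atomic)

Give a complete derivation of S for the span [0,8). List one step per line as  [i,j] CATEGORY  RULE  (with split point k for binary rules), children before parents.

[0,8] S   >
  [0,7] S/N   <
    [0,5] PP\N   <
      [0,3] S   >
        [0,2] S/(NP/S)   >
          [0,1] "city" : (S/(NP/S))/S
          [1,2] "song" : S
        [2,3] "sent" : NP/S
      [3,5] (PP\N)\S   >
        [3,4] "which" : ((PP\N)\S)/PP
        [4,5] "found" : PP
    [5,7] (S/N)\(PP\N)   <
      [5,6] "here" : NP
      [6,7] "with" : ((S/N)\(PP\N))\NP
  [7,8] "no" : N

[0,1] (S/(NP/S))/S  lex  "city"
[1,2] S  lex  "song"
[0,2] S/(NP/S)  >  k=1
[2,3] NP/S  lex  "sent"
[0,3] S  >  k=2
[3,4] ((PP\N)\S)/PP  lex  "which"
[4,5] PP  lex  "found"
[3,5] (PP\N)\S  >  k=4
[0,5] PP\N  <  k=3
[5,6] NP  lex  "here"
[6,7] ((S/N)\(PP\N))\NP  lex  "with"
[5,7] (S/N)\(PP\N)  <  k=6
[0,7] S/N  <  k=5
[7,8] N  lex  "no"
[0,8] S  >  k=7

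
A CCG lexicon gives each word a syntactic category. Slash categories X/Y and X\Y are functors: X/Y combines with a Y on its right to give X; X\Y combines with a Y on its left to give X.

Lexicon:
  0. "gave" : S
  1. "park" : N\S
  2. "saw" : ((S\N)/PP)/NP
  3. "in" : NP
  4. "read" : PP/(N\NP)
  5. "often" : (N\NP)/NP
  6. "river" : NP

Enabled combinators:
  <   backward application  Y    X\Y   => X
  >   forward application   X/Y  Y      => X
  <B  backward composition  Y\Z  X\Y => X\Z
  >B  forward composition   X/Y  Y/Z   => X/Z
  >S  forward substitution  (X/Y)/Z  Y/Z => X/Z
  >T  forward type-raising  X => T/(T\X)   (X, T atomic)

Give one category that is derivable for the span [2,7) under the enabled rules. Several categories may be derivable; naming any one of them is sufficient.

S\N

[0,7] S   <
  [0,2] N   <
    [0,1] "gave" : S
    [1,2] "park" : N\S
  [2,7] S\N   >
    [2,4] (S\N)/PP   >
      [2,3] "saw" : ((S\N)/PP)/NP
      [3,4] "in" : NP
    [4,7] PP   >
      [4,5] "read" : PP/(N\NP)
      [5,7] N\NP   >
        [5,6] "often" : (N\NP)/NP
        [6,7] "river" : NP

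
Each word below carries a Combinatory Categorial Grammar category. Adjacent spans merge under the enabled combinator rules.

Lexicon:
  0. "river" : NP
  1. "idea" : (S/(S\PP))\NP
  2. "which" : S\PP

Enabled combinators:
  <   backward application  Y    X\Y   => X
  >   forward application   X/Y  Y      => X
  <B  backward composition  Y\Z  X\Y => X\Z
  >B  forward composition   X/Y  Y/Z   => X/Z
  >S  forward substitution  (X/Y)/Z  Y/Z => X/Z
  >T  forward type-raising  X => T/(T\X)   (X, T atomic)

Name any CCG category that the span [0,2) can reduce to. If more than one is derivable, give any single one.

[0,3] S   >
  [0,2] S/(S\PP)   <
    [0,1] "river" : NP
    [1,2] "idea" : (S/(S\PP))\NP
  [2,3] "which" : S\PP

S/(S\PP)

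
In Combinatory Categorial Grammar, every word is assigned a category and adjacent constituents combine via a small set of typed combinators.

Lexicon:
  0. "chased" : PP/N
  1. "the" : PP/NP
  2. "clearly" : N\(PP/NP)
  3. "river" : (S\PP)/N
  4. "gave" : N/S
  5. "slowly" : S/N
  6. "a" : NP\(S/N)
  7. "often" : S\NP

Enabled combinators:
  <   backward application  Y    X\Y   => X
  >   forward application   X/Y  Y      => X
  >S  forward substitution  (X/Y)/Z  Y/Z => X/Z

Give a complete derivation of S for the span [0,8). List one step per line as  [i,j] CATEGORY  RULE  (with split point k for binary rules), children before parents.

[0,8] S   <
  [0,3] PP   >
    [0,1] "chased" : PP/N
    [1,3] N   <
      [1,2] "the" : PP/NP
      [2,3] "clearly" : N\(PP/NP)
  [3,8] S\PP   >
    [3,4] "river" : (S\PP)/N
    [4,8] N   >
      [4,5] "gave" : N/S
      [5,8] S   <
        [5,7] NP   <
          [5,6] "slowly" : S/N
          [6,7] "a" : NP\(S/N)
        [7,8] "often" : S\NP

[0,1] PP/N  lex  "chased"
[1,2] PP/NP  lex  "the"
[2,3] N\(PP/NP)  lex  "clearly"
[1,3] N  <  k=2
[0,3] PP  >  k=1
[3,4] (S\PP)/N  lex  "river"
[4,5] N/S  lex  "gave"
[5,6] S/N  lex  "slowly"
[6,7] NP\(S/N)  lex  "a"
[5,7] NP  <  k=6
[7,8] S\NP  lex  "often"
[5,8] S  <  k=7
[4,8] N  >  k=5
[3,8] S\PP  >  k=4
[0,8] S  <  k=3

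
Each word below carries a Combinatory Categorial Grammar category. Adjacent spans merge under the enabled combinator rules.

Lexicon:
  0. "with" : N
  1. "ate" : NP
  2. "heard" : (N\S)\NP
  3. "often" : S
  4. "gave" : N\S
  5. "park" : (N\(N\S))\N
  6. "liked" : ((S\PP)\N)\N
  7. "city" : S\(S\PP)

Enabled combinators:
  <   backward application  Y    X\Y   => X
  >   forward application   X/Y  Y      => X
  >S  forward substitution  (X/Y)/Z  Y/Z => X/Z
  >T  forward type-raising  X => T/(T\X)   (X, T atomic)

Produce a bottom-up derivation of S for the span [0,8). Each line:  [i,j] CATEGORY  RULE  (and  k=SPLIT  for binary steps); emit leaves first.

[0,8] S   <
  [0,7] S\PP   <
    [0,1] "with" : N
    [1,7] (S\PP)\N   <
      [1,6] N   <
        [1,3] N\S   <
          [1,2] "ate" : NP
          [2,3] "heard" : (N\S)\NP
        [3,6] N\(N\S)   <
          [3,5] N   >
            [3,4] N/(N\S)   >T
              [3,4] "often" : S
            [4,5] "gave" : N\S
          [5,6] "park" : (N\(N\S))\N
      [6,7] "liked" : ((S\PP)\N)\N
  [7,8] "city" : S\(S\PP)

[0,1] N  lex  "with"
[1,2] NP  lex  "ate"
[2,3] (N\S)\NP  lex  "heard"
[1,3] N\S  <  k=2
[3,4] S  lex  "often"
[3,4] N/(N\S)  >T
[4,5] N\S  lex  "gave"
[3,5] N  >  k=4
[5,6] (N\(N\S))\N  lex  "park"
[3,6] N\(N\S)  <  k=5
[1,6] N  <  k=3
[6,7] ((S\PP)\N)\N  lex  "liked"
[1,7] (S\PP)\N  <  k=6
[0,7] S\PP  <  k=1
[7,8] S\(S\PP)  lex  "city"
[0,8] S  <  k=7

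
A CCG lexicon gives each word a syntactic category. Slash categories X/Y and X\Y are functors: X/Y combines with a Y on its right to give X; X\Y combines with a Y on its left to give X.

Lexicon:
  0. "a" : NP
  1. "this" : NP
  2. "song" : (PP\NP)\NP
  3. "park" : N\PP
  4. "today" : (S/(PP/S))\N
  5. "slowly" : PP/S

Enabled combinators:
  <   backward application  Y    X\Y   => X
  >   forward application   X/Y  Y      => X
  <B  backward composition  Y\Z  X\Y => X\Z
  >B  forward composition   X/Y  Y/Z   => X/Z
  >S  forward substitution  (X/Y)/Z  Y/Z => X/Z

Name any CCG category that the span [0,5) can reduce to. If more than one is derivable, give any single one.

[0,6] S   >
  [0,5] S/(PP/S)   <
    [0,4] N   <
      [0,1] "a" : NP
      [1,4] N\NP   <B
        [1,3] PP\NP   <
          [1,2] "this" : NP
          [2,3] "song" : (PP\NP)\NP
        [3,4] "park" : N\PP
    [4,5] "today" : (S/(PP/S))\N
  [5,6] "slowly" : PP/S

S/(PP/S)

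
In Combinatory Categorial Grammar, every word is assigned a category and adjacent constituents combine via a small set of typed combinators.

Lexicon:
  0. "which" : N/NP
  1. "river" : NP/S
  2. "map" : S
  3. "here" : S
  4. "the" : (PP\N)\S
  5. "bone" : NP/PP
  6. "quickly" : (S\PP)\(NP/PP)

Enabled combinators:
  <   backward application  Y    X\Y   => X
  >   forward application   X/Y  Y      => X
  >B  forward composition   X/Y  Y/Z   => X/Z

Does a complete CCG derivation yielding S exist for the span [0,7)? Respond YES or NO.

[0,7] S   <
  [0,5] PP   <
    [0,3] N   >
      [0,1] "which" : N/NP
      [1,3] NP   >
        [1,2] "river" : NP/S
        [2,3] "map" : S
    [3,5] PP\N   <
      [3,4] "here" : S
      [4,5] "the" : (PP\N)\S
  [5,7] S\PP   <
    [5,6] "bone" : NP/PP
    [6,7] "quickly" : (S\PP)\(NP/PP)

YES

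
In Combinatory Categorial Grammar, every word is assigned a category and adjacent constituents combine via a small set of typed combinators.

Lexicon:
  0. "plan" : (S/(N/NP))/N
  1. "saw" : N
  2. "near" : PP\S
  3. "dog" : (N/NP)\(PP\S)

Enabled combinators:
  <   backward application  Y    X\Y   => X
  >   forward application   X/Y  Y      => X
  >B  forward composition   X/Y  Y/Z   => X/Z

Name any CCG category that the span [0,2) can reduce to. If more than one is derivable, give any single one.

S/(N/NP)

[0,4] S   >
  [0,2] S/(N/NP)   >
    [0,1] "plan" : (S/(N/NP))/N
    [1,2] "saw" : N
  [2,4] N/NP   <
    [2,3] "near" : PP\S
    [3,4] "dog" : (N/NP)\(PP\S)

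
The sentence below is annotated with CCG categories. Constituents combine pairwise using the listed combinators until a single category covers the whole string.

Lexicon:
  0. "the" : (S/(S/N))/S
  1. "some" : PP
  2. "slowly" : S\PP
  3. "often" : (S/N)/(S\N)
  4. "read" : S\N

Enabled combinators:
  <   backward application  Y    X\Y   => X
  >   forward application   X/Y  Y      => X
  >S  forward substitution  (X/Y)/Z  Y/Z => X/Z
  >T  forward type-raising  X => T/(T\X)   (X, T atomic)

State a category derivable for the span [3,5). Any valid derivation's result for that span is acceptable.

S/N

[0,5] S   >
  [0,3] S/(S/N)   >
    [0,1] "the" : (S/(S/N))/S
    [1,3] S   <
      [1,2] "some" : PP
      [2,3] "slowly" : S\PP
  [3,5] S/N   >
    [3,4] "often" : (S/N)/(S\N)
    [4,5] "read" : S\N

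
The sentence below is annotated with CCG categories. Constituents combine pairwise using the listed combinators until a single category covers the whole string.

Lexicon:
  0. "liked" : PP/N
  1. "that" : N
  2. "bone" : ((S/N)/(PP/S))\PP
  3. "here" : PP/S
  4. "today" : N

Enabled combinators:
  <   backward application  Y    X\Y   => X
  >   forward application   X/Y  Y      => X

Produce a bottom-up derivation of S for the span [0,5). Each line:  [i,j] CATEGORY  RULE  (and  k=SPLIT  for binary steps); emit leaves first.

[0,5] S   >
  [0,4] S/N   >
    [0,3] (S/N)/(PP/S)   <
      [0,2] PP   >
        [0,1] "liked" : PP/N
        [1,2] "that" : N
      [2,3] "bone" : ((S/N)/(PP/S))\PP
    [3,4] "here" : PP/S
  [4,5] "today" : N

[0,1] PP/N  lex  "liked"
[1,2] N  lex  "that"
[0,2] PP  >  k=1
[2,3] ((S/N)/(PP/S))\PP  lex  "bone"
[0,3] (S/N)/(PP/S)  <  k=2
[3,4] PP/S  lex  "here"
[0,4] S/N  >  k=3
[4,5] N  lex  "today"
[0,5] S  >  k=4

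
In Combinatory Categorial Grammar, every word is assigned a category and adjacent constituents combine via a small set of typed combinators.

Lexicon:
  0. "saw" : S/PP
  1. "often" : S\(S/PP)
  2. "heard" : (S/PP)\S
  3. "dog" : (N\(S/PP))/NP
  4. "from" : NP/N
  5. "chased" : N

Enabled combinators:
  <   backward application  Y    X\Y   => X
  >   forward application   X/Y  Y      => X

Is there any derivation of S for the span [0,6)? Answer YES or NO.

NO

S/PP S\(S/PP) (S/PP)\S (N\(S/PP))/NP NP/N N
CKY chart[0,6] = {N}; S ∉ chart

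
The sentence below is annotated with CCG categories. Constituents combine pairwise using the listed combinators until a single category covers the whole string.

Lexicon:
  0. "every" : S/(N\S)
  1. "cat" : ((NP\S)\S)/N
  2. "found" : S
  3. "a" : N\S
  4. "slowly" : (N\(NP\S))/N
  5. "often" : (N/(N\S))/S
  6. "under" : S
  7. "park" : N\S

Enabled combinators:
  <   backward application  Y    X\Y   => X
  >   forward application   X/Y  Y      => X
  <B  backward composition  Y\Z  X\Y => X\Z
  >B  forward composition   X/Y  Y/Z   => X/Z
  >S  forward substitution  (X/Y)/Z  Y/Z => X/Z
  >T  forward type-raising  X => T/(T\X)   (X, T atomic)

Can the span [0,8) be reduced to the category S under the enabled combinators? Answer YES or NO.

YES

[0,8] S   >
  [0,1] "every" : S/(N\S)
  [1,8] N\S   <B
    [1,4] (NP\S)\S   >
      [1,2] "cat" : ((NP\S)\S)/N
      [2,4] N   >
        [2,3] N/(N\S)   >T
          [2,3] "found" : S
        [3,4] "a" : N\S
    [4,8] N\(NP\S)   >
      [4,5] "slowly" : (N\(NP\S))/N
      [5,8] N   >
        [5,7] N/(N\S)   >
          [5,6] "often" : (N/(N\S))/S
          [6,7] "under" : S
        [7,8] "park" : N\S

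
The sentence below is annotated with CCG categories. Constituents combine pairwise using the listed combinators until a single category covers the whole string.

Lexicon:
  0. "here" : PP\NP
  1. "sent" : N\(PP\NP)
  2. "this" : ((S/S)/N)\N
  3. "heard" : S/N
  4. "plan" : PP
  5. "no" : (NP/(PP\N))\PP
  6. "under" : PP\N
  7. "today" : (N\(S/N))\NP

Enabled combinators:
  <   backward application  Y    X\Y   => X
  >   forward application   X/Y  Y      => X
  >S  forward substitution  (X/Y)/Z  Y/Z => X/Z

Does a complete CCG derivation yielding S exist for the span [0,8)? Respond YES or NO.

PP\NP N\(PP\NP) ((S/S)/N)\N S/N PP (NP/(PP\N))\PP PP\N (N\(S/N))\NP
CKY chart[0,8] = {N, S/S}; S ∉ chart

NO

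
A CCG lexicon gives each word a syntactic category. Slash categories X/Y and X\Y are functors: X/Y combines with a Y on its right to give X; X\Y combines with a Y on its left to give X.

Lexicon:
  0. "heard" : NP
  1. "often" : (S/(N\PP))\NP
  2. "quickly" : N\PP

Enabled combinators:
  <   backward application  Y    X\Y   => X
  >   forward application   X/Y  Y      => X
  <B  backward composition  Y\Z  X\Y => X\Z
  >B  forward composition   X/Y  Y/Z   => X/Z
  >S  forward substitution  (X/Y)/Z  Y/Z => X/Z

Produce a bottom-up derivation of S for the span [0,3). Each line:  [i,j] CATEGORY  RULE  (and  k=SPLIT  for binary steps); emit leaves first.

[0,3] S   >
  [0,2] S/(N\PP)   <
    [0,1] "heard" : NP
    [1,2] "often" : (S/(N\PP))\NP
  [2,3] "quickly" : N\PP

[0,1] NP  lex  "heard"
[1,2] (S/(N\PP))\NP  lex  "often"
[0,2] S/(N\PP)  <  k=1
[2,3] N\PP  lex  "quickly"
[0,3] S  >  k=2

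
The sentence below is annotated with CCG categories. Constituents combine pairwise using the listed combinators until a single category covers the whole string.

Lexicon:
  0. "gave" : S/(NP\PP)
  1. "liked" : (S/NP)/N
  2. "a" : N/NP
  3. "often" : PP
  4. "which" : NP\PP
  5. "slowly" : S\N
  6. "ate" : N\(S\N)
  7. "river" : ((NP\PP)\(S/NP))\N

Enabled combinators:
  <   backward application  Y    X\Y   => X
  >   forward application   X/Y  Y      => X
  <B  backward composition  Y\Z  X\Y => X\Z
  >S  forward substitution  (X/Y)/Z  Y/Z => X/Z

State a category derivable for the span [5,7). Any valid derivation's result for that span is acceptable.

N

[0,8] S   >
  [0,1] "gave" : S/(NP\PP)
  [1,8] NP\PP   <
    [1,5] S/NP   >
      [1,2] "liked" : (S/NP)/N
      [2,5] N   >
        [2,3] "a" : N/NP
        [3,5] NP   <
          [3,4] "often" : PP
          [4,5] "which" : NP\PP
    [5,8] (NP\PP)\(S/NP)   <
      [5,7] N   <
        [5,6] "slowly" : S\N
        [6,7] "ate" : N\(S\N)
      [7,8] "river" : ((NP\PP)\(S/NP))\N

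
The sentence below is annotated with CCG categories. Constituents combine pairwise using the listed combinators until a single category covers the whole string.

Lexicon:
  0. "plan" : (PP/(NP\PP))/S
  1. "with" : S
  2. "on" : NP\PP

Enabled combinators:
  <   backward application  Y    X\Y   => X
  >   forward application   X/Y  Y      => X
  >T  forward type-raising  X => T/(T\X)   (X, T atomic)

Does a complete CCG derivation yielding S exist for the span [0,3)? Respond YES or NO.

NO

(PP/(NP\PP))/S S NP\PP
CKY chart[0,3] = {N/(N\PP), NP/(NP\PP), PP, PP/(PP\PP), S/(S\PP)}; S ∉ chart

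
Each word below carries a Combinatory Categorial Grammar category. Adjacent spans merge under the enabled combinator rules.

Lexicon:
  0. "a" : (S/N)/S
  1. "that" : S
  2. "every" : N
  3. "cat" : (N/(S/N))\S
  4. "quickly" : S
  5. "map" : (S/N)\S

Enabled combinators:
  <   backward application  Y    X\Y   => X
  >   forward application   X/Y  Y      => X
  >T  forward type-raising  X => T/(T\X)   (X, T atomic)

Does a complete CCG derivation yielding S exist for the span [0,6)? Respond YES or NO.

NO

(S/N)/S S N (N/(S/N))\S S (S/N)\S
CKY chart[0,6] = {N, N/(N\N), NP/(NP\N), PP/(PP\N), S/(S\N)}; S ∉ chart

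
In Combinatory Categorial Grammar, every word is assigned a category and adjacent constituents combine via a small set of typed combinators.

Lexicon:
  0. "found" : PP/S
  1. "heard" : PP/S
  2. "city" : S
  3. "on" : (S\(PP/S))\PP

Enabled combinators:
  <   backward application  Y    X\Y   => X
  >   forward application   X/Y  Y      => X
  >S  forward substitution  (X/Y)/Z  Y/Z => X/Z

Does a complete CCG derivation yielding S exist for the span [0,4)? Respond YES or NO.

YES

[0,4] S   <
  [0,1] "found" : PP/S
  [1,4] S\(PP/S)   <
    [1,3] PP   >
      [1,2] "heard" : PP/S
      [2,3] "city" : S
    [3,4] "on" : (S\(PP/S))\PP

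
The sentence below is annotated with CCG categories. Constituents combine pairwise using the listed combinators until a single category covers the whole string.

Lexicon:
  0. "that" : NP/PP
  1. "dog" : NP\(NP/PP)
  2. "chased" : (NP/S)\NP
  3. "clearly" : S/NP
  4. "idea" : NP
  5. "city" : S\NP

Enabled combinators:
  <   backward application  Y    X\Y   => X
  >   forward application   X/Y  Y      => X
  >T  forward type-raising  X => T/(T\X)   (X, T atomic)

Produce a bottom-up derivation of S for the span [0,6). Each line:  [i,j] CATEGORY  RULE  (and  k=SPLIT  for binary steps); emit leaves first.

[0,6] S   <
  [0,5] NP   >
    [0,3] NP/S   <
      [0,2] NP   <
        [0,1] "that" : NP/PP
        [1,2] "dog" : NP\(NP/PP)
      [2,3] "chased" : (NP/S)\NP
    [3,5] S   >
      [3,4] "clearly" : S/NP
      [4,5] "idea" : NP
  [5,6] "city" : S\NP

[0,1] NP/PP  lex  "that"
[1,2] NP\(NP/PP)  lex  "dog"
[0,2] NP  <  k=1
[2,3] (NP/S)\NP  lex  "chased"
[0,3] NP/S  <  k=2
[3,4] S/NP  lex  "clearly"
[4,5] NP  lex  "idea"
[3,5] S  >  k=4
[0,5] NP  >  k=3
[5,6] S\NP  lex  "city"
[0,6] S  <  k=5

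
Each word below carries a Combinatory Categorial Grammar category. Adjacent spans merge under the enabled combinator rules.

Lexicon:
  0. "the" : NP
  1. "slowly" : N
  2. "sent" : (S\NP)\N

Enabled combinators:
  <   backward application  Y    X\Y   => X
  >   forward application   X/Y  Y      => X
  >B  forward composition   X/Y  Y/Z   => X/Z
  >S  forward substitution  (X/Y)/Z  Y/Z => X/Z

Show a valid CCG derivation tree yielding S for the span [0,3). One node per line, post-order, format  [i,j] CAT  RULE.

[0,3] S   <
  [0,1] "the" : NP
  [1,3] S\NP   <
    [1,2] "slowly" : N
    [2,3] "sent" : (S\NP)\N

[0,1] NP  lex  "the"
[1,2] N  lex  "slowly"
[2,3] (S\NP)\N  lex  "sent"
[1,3] S\NP  <  k=2
[0,3] S  <  k=1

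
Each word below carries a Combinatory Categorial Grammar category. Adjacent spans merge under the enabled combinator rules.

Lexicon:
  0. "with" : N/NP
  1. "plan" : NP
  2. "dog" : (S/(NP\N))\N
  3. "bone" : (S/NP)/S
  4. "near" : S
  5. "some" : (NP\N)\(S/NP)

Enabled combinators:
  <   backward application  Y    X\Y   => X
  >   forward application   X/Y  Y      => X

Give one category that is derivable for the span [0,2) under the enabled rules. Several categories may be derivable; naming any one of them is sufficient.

N

[0,6] S   >
  [0,3] S/(NP\N)   <
    [0,2] N   >
      [0,1] "with" : N/NP
      [1,2] "plan" : NP
    [2,3] "dog" : (S/(NP\N))\N
  [3,6] NP\N   <
    [3,5] S/NP   >
      [3,4] "bone" : (S/NP)/S
      [4,5] "near" : S
    [5,6] "some" : (NP\N)\(S/NP)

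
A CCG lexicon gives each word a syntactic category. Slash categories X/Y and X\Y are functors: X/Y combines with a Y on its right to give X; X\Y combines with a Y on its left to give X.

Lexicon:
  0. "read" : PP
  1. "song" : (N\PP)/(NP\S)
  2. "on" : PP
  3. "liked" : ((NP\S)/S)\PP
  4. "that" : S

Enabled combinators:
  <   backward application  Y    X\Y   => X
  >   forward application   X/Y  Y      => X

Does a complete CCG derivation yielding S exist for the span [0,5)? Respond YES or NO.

PP (N\PP)/(NP\S) PP ((NP\S)/S)\PP S
CKY chart[0,5] = {N}; S ∉ chart

NO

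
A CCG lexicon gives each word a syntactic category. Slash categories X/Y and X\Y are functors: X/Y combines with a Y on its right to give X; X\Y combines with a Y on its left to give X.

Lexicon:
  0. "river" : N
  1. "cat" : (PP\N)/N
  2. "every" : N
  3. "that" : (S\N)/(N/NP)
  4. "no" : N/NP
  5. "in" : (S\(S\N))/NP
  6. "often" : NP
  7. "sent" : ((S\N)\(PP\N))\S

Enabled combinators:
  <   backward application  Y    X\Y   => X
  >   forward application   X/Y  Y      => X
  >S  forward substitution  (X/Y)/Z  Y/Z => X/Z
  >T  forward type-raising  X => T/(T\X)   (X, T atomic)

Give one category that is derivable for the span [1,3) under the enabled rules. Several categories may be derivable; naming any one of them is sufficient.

PP\N

[0,8] S   <
  [0,1] "river" : N
  [1,8] S\N   <
    [1,3] PP\N   >
      [1,2] "cat" : (PP\N)/N
      [2,3] "every" : N
    [3,8] (S\N)\(PP\N)   <
      [3,7] S   <
        [3,5] S\N   >
          [3,4] "that" : (S\N)/(N/NP)
          [4,5] "no" : N/NP
        [5,7] S\(S\N)   >
          [5,6] "in" : (S\(S\N))/NP
          [6,7] "often" : NP
      [7,8] "sent" : ((S\N)\(PP\N))\S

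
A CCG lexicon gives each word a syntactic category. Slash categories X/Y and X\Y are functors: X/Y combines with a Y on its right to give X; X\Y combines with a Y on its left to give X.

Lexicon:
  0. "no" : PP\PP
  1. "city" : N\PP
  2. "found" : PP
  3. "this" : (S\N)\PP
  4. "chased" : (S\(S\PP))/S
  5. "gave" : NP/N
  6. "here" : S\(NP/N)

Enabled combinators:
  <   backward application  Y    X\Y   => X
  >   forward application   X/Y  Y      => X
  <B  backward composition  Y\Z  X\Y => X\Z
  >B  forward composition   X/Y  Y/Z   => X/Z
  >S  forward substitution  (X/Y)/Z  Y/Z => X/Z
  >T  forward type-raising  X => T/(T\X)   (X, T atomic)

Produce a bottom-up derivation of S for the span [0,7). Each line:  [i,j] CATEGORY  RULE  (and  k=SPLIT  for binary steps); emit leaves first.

[0,7] S   <
  [0,4] S\PP   <B
    [0,2] N\PP   <B
      [0,1] "no" : PP\PP
      [1,2] "city" : N\PP
    [2,4] S\N   <
      [2,3] "found" : PP
      [3,4] "this" : (S\N)\PP
  [4,7] S\(S\PP)   >
    [4,5] "chased" : (S\(S\PP))/S
    [5,7] S   <
      [5,6] "gave" : NP/N
      [6,7] "here" : S\(NP/N)

[0,1] PP\PP  lex  "no"
[1,2] N\PP  lex  "city"
[0,2] N\PP  <B  k=1
[2,3] PP  lex  "found"
[3,4] (S\N)\PP  lex  "this"
[2,4] S\N  <  k=3
[0,4] S\PP  <B  k=2
[4,5] (S\(S\PP))/S  lex  "chased"
[5,6] NP/N  lex  "gave"
[6,7] S\(NP/N)  lex  "here"
[5,7] S  <  k=6
[4,7] S\(S\PP)  >  k=5
[0,7] S  <  k=4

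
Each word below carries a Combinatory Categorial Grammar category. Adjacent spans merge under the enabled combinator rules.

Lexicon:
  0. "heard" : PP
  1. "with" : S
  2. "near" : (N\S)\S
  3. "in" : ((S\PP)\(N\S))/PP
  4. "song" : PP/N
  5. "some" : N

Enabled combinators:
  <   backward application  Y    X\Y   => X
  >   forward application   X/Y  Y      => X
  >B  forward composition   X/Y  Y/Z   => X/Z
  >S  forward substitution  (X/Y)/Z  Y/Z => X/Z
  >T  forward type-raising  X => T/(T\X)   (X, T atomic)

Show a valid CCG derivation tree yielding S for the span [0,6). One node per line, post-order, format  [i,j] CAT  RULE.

[0,6] S   >
  [0,1] S/(S\PP)   >T
    [0,1] "heard" : PP
  [1,6] S\PP   <
    [1,3] N\S   <
      [1,2] "with" : S
      [2,3] "near" : (N\S)\S
    [3,6] (S\PP)\(N\S)   >
      [3,4] "in" : ((S\PP)\(N\S))/PP
      [4,6] PP   >
        [4,5] "song" : PP/N
        [5,6] "some" : N

[0,1] PP  lex  "heard"
[0,1] S/(S\PP)  >T
[1,2] S  lex  "with"
[2,3] (N\S)\S  lex  "near"
[1,3] N\S  <  k=2
[3,4] ((S\PP)\(N\S))/PP  lex  "in"
[4,5] PP/N  lex  "song"
[5,6] N  lex  "some"
[4,6] PP  >  k=5
[3,6] (S\PP)\(N\S)  >  k=4
[1,6] S\PP  <  k=3
[0,6] S  >  k=1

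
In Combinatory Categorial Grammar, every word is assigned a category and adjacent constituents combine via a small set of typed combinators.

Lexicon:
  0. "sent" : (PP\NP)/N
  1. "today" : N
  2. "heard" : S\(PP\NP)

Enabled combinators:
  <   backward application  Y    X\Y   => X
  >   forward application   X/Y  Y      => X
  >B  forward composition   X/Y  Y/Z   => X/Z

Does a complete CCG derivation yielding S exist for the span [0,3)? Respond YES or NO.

[0,3] S   <
  [0,2] PP\NP   >
    [0,1] "sent" : (PP\NP)/N
    [1,2] "today" : N
  [2,3] "heard" : S\(PP\NP)

YES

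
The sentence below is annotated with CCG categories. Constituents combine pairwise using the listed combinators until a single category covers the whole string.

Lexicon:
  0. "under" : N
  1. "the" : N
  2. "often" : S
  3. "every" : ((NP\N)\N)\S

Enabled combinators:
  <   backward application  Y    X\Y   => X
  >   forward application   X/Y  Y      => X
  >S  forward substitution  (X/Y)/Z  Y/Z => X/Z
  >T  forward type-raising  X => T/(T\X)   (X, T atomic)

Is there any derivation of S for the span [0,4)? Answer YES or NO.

NO

N N S ((NP\N)\N)\S
CKY chart[0,4] = {N/(N\NP), NP, NP/(NP\NP), PP/(PP\NP), S/(S\NP)}; S ∉ chart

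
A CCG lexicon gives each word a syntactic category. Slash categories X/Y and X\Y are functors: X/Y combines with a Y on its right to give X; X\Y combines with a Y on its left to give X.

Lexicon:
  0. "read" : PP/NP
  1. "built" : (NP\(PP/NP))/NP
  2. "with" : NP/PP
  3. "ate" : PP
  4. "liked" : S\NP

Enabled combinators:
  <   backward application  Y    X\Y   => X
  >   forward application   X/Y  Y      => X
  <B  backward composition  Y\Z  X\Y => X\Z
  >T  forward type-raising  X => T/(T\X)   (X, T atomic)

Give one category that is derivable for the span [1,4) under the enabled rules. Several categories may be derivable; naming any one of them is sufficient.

[0,5] S   <
  [0,4] NP   <
    [0,1] "read" : PP/NP
    [1,4] NP\(PP/NP)   >
      [1,2] "built" : (NP\(PP/NP))/NP
      [2,4] NP   >
        [2,3] "with" : NP/PP
        [3,4] "ate" : PP
  [4,5] "liked" : S\NP

NP\(PP/NP)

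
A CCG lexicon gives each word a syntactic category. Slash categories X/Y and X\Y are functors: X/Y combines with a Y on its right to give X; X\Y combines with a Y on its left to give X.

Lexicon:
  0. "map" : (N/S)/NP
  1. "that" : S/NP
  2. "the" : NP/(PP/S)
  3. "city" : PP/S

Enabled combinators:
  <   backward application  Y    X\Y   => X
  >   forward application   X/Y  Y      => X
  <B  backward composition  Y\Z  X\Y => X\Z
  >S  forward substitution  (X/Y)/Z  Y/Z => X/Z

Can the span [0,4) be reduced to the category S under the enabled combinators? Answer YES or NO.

(N/S)/NP S/NP NP/(PP/S) PP/S
CKY chart[0,4] = {N}; S ∉ chart

NO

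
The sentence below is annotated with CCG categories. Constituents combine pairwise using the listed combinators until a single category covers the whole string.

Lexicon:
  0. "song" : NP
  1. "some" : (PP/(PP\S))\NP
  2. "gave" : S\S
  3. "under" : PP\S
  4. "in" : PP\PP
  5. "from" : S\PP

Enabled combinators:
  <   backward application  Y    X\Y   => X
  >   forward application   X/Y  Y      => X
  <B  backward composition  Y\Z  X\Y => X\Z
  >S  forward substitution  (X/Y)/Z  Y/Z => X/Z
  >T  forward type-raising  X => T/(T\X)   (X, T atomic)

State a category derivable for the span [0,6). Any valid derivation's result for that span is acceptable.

S

[0,6] S   <
  [0,4] PP   >
    [0,2] PP/(PP\S)   <
      [0,1] "song" : NP
      [1,2] "some" : (PP/(PP\S))\NP
    [2,4] PP\S   <B
      [2,3] "gave" : S\S
      [3,4] "under" : PP\S
  [4,6] S\PP   <B
    [4,5] "in" : PP\PP
    [5,6] "from" : S\PP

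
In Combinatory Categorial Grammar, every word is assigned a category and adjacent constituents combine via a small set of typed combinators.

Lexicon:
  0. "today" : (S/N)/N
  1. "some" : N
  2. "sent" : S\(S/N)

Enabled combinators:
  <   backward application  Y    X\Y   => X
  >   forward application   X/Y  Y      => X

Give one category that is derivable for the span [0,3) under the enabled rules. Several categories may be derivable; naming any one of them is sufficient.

S

[0,3] S   <
  [0,2] S/N   >
    [0,1] "today" : (S/N)/N
    [1,2] "some" : N
  [2,3] "sent" : S\(S/N)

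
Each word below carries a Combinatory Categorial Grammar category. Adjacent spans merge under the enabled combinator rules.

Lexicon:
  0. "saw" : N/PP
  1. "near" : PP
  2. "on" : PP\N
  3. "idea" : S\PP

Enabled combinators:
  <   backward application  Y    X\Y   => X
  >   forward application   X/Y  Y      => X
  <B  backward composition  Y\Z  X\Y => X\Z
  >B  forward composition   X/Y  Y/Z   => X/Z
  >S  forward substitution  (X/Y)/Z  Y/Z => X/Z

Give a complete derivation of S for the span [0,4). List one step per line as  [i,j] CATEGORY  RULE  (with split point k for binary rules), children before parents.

[0,1] N/PP  lex  "saw"
[1,2] PP  lex  "near"
[0,2] N  >  k=1
[2,3] PP\N  lex  "on"
[3,4] S\PP  lex  "idea"
[2,4] S\N  <B  k=3
[0,4] S  <  k=2

[0,4] S   <
  [0,2] N   >
    [0,1] "saw" : N/PP
    [1,2] "near" : PP
  [2,4] S\N   <B
    [2,3] "on" : PP\N
    [3,4] "idea" : S\PP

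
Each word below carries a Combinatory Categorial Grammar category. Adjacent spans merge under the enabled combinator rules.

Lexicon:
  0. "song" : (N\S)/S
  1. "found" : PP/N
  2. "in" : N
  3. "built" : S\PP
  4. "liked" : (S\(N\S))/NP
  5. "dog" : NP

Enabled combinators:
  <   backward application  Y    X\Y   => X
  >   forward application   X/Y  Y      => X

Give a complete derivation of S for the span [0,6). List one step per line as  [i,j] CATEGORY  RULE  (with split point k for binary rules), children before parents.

[0,6] S   <
  [0,4] N\S   >
    [0,1] "song" : (N\S)/S
    [1,4] S   <
      [1,3] PP   >
        [1,2] "found" : PP/N
        [2,3] "in" : N
      [3,4] "built" : S\PP
  [4,6] S\(N\S)   >
    [4,5] "liked" : (S\(N\S))/NP
    [5,6] "dog" : NP

[0,1] (N\S)/S  lex  "song"
[1,2] PP/N  lex  "found"
[2,3] N  lex  "in"
[1,3] PP  >  k=2
[3,4] S\PP  lex  "built"
[1,4] S  <  k=3
[0,4] N\S  >  k=1
[4,5] (S\(N\S))/NP  lex  "liked"
[5,6] NP  lex  "dog"
[4,6] S\(N\S)  >  k=5
[0,6] S  <  k=4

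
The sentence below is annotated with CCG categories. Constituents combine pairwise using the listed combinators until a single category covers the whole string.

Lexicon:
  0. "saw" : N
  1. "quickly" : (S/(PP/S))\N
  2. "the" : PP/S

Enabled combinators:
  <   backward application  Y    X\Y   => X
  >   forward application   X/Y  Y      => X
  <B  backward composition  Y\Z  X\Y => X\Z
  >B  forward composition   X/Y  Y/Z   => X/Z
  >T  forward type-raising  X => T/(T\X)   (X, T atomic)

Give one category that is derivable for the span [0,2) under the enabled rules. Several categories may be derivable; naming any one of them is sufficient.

[0,3] S   >
  [0,2] S/(PP/S)   <
    [0,1] "saw" : N
    [1,2] "quickly" : (S/(PP/S))\N
  [2,3] "the" : PP/S

S/(PP/S)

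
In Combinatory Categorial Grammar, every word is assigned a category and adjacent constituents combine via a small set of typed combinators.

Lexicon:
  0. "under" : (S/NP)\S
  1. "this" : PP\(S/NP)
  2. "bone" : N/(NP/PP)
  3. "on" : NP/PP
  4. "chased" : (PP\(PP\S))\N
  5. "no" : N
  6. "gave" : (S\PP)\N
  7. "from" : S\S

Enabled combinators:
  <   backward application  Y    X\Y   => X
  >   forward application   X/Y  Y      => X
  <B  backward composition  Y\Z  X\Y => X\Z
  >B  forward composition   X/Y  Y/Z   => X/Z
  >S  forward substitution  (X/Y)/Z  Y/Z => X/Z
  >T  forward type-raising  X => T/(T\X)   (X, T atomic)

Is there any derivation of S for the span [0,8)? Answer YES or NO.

[0,8] S   <
  [0,5] PP   <
    [0,2] PP\S   <B
      [0,1] "under" : (S/NP)\S
      [1,2] "this" : PP\(S/NP)
    [2,5] PP\(PP\S)   <
      [2,4] N   >
        [2,3] "bone" : N/(NP/PP)
        [3,4] "on" : NP/PP
      [4,5] "chased" : (PP\(PP\S))\N
  [5,8] S\PP   <B
    [5,7] S\PP   <
      [5,6] "no" : N
      [6,7] "gave" : (S\PP)\N
    [7,8] "from" : S\S

YES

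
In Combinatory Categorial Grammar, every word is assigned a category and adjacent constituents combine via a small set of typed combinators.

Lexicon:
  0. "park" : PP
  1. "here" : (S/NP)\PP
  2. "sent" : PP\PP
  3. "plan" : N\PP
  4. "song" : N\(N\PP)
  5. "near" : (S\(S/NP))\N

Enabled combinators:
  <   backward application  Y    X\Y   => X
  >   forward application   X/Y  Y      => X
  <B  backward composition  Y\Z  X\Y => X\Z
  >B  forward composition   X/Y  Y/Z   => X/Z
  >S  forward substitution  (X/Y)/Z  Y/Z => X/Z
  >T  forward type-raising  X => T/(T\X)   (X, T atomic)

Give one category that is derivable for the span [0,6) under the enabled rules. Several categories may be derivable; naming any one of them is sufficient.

S

[0,6] S   >
  [0,1] S/(S\PP)   >T
    [0,1] "park" : PP
  [1,6] S\PP   <B
    [1,2] "here" : (S/NP)\PP
    [2,6] S\(S/NP)   <
      [2,5] N   <
        [2,4] N\PP   <B
          [2,3] "sent" : PP\PP
          [3,4] "plan" : N\PP
        [4,5] "song" : N\(N\PP)
      [5,6] "near" : (S\(S/NP))\N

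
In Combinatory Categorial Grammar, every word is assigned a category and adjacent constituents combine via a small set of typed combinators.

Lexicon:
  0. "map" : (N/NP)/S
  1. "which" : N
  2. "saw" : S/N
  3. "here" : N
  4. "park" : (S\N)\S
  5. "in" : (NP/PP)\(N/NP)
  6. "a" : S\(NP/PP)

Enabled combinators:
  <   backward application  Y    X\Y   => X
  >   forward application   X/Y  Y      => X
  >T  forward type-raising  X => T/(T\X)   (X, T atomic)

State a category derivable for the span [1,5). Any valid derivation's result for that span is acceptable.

[0,7] S   <
  [0,6] NP/PP   <
    [0,5] N/NP   >
      [0,1] "map" : (N/NP)/S
      [1,5] S   >
        [1,2] S/(S\N)   >T
          [1,2] "which" : N
        [2,5] S\N   <
          [2,4] S   >
            [2,3] "saw" : S/N
            [3,4] "here" : N
          [4,5] "park" : (S\N)\S
    [5,6] "in" : (NP/PP)\(N/NP)
  [6,7] "a" : S\(NP/PP)

S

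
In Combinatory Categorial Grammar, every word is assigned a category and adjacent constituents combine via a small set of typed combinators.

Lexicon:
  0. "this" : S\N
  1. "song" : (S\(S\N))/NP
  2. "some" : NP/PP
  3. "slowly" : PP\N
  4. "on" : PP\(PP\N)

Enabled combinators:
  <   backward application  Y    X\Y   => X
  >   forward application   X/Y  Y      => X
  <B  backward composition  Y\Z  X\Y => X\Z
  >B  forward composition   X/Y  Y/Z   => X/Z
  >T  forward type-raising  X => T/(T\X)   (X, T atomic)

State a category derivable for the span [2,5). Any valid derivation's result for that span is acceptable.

[0,5] S   <
  [0,1] "this" : S\N
  [1,5] S\(S\N)   >
    [1,2] "song" : (S\(S\N))/NP
    [2,5] NP   >
      [2,3] "some" : NP/PP
      [3,5] PP   <
        [3,4] "slowly" : PP\N
        [4,5] "on" : PP\(PP\N)

NP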